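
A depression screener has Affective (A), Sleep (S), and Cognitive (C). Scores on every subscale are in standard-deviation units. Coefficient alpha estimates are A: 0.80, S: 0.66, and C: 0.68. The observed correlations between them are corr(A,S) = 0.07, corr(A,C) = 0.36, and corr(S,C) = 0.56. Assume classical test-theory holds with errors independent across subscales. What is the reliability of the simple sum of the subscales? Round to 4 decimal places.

Var(A+S+C) = 3 + 2·[0.07 + 0.36 + 0.56] = 3 + 1.98 = 4.98.
With uncorrelated errors the cross-covariances are all true-score covariance, so they carry over unchanged; only the diagonal terms shrink to ρᵢσᵢ².
True-score variance = [0.80 + 0.66 + 0.68] + 1.98 = 2.14 + 1.98 = 4.12.
Reliability = 4.12 / 4.98 = 0.8273.

0.8273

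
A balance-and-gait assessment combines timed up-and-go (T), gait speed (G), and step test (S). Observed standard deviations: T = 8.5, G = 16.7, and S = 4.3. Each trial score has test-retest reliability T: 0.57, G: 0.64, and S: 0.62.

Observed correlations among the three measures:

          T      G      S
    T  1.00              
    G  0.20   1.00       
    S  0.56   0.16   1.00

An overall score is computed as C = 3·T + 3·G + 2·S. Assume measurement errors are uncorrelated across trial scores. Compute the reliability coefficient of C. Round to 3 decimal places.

0.707

Var(C) = 3²·8.5² + 3²·16.7² + 2²·4.3² + 2·[9·8.5·16.7·0.20 + 6·8.5·4.3·0.56 + 6·16.7·4.3·0.16] = 3234.22 + 894.511 = 4128.73.
Under uncorrelated errors the observed covariances equal the true-score covariances, so only the own-variance terms attenuate.
True-score variance = [3²·8.5²·0.57 + 3²·16.7²·0.64 + 2²·4.3²·0.62] + 894.511 = 2022.9 + 894.511 = 2917.42.
Reliability = 2917.42 / 4128.73 = 0.707.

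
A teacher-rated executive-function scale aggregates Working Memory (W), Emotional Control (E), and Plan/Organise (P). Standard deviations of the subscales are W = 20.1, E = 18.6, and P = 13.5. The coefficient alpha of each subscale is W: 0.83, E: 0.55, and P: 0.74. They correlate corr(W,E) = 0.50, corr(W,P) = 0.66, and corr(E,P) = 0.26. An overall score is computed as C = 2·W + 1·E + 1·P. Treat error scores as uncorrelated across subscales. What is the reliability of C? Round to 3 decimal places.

Var(C) = 2²·20.1² + 18.6² + 13.5² + 2·[2·20.1·18.6·0.50 + 2·20.1·13.5·0.66 + 18.6·13.5·0.26] = 2144.25 + 1594.66 = 3738.91.
Under uncorrelated errors the observed covariances equal the true-score covariances, so only the own-variance terms attenuate.
True-score variance = [2²·20.1²·0.83 + 18.6²·0.55 + 13.5²·0.74] + 1594.66 = 1666.46 + 1594.66 = 3261.11.
Reliability = 3261.11 / 3738.91 = 0.872.

0.872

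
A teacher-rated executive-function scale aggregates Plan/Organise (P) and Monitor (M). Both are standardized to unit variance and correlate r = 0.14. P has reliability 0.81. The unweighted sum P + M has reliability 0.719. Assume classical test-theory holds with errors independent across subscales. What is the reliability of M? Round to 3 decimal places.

Var(P+M) = 2 + 2·0.14 = 2.280.
True-score variance = ρ_P + ρ_M + 2·0.14, so 0.719 = (0.81 + ρ_M + 0.28) / 2.280.
ρ_M = 0.719·2.280 − 0.81 − 0.28 = 0.549.

0.549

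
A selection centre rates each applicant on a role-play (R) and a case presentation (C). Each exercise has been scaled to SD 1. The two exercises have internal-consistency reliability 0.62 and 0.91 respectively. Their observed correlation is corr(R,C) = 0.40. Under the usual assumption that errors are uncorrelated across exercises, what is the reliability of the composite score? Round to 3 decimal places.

Var(R+C) = 2 + 2·[0.40] = 2 + 0.8 = 2.8.
Under uncorrelated errors the observed covariances equal the true-score covariances, so only the own-variance terms attenuate.
True-score variance = [0.62 + 0.91] + 0.8 = 1.53 + 0.8 = 2.33.
Reliability = 2.33 / 2.8 = 0.832.

0.832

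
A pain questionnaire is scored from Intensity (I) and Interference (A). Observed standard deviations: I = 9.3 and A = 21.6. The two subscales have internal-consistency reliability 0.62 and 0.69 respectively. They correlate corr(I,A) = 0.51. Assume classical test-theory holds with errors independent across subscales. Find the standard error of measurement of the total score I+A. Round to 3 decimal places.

Var(total) = 553.05 + 204.898 = 757.948.
True-score variance = 375.55 + 204.898 = 580.448, so reliability = 0.7658.
Error variance = 757.948 − 580.448 = 177.5; SEM = √177.5 = 13.323.

13.323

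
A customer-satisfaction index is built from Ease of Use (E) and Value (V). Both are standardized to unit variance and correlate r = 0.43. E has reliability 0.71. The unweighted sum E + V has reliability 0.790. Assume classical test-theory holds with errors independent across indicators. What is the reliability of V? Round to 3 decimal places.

0.689

Var(E+V) = 2 + 2·0.43 = 2.860.
True-score variance = ρ_E + ρ_V + 2·0.43, so 0.790 = (0.71 + ρ_V + 0.86) / 2.860.
ρ_V = 0.790·2.860 − 0.71 − 0.86 = 0.689.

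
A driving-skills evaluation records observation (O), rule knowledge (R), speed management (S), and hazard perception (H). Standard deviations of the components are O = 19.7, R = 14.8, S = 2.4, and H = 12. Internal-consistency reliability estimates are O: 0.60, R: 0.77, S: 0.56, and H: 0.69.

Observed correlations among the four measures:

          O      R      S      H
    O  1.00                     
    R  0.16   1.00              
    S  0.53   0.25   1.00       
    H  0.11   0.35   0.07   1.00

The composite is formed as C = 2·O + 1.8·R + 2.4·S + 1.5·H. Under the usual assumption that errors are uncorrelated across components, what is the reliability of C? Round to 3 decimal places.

Var(C) = 2²·19.7² + 1.8²·14.8² + 2.4²·2.4² + 1.5²·12² + 2·[3.6·19.7·14.8·0.16 + 4.8·19.7·2.4·0.53 + 3·19.7·12·0.11 + 4.32·14.8·2.4·0.25 + 2.7·14.8·12·0.35 + 3.6·2.4·12·0.07] = 2619.23 + 1159.36 = 3778.59.
Under uncorrelated errors the observed covariances equal the true-score covariances, so only the own-variance terms attenuate.
True-score variance = [2²·19.7²·0.60 + 1.8²·14.8²·0.77 + 2.4²·2.4²·0.56 + 1.5²·12²·0.69] + 1159.36 = 1720.02 + 1159.36 = 2879.38.
Reliability = 2879.38 / 3778.59 = 0.762.

0.762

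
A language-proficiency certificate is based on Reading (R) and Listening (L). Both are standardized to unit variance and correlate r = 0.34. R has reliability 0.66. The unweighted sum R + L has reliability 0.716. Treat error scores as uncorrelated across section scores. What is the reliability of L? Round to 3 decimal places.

0.579

Var(R+L) = 2 + 2·0.34 = 2.680.
True-score variance = ρ_R + ρ_L + 2·0.34, so 0.716 = (0.66 + ρ_L + 0.68) / 2.680.
ρ_L = 0.716·2.680 − 0.66 − 0.68 = 0.579.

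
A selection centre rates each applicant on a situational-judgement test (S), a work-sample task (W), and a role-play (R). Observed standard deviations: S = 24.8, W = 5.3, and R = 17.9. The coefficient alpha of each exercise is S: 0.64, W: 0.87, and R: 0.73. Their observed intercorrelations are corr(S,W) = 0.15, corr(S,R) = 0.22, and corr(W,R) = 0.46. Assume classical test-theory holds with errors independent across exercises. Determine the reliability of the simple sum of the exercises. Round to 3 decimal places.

Var(S+W+R) = 24.8² + 5.3² + 17.9² + 2·[24.8·5.3·0.15 + 24.8·17.9·0.22 + 5.3·17.9·0.46] = 963.54 + 322.037 = 1285.58.
With uncorrelated errors the cross-covariances are all true-score covariance, so they carry over unchanged; only the diagonal terms shrink to ρᵢσᵢ².
True-score variance = [24.8²·0.64 + 5.3²·0.87 + 17.9²·0.73] + 322.037 = 651.963 + 322.037 = 974.
Reliability = 974 / 1285.58 = 0.758.

0.758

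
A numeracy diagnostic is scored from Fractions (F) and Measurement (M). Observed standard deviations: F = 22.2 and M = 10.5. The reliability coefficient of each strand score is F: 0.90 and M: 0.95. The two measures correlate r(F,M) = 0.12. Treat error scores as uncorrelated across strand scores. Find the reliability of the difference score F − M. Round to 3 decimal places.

Var(F−M) = 22.2² + 10.5² − 2·22.2·10.5·0.12 = 603.09 − 55.944 = 547.146.
Because errors are independent across components, Cov(Tᵢ,Tⱼ) = Cov(Xᵢ,Xⱼ); the off-diagonal part of the true-score variance is the same as above.
True-score variance = [22.2²·0.90 + 10.5²·0.95] − 55.944 = 548.293 − 55.944 = 492.349.
Reliability = 492.349 / 547.146 = 0.900.

0.900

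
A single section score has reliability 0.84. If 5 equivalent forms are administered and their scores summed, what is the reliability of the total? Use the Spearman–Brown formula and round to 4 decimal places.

0.9633

ρ_k = kρ / (1 + (k−1)ρ) = 5·0.84 / (1 + 4·0.84) = 4.200 / 4.360 = 0.9633.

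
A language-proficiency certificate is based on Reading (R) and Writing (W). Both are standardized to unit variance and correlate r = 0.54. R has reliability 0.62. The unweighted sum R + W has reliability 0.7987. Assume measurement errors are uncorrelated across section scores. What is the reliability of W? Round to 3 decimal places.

Var(R+W) = 2 + 2·0.54 = 3.080.
True-score variance = ρ_R + ρ_W + 2·0.54, so 0.7987 = (0.62 + ρ_W + 1.08) / 3.080.
ρ_W = 0.7987·3.080 − 0.62 − 1.08 = 0.760.

0.760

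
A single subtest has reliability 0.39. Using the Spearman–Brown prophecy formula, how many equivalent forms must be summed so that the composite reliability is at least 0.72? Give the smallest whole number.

k ≥ ρ*(1−ρ₁)/(ρ₁(1−ρ*)) = 0.72·0.61 / (0.39·0.28) = 4.022.
Smallest integer k = 5.

5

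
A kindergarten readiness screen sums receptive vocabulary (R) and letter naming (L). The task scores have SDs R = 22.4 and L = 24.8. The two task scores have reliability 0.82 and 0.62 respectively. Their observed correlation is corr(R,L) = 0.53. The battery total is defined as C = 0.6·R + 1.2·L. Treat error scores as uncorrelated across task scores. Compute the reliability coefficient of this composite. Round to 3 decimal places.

0.752

Var(C) = 0.6²·22.4² + 1.2²·24.8² + 2·[0.72·22.4·24.8·0.53] = 1066.29 + 423.973 = 1490.26.
With uncorrelated errors the cross-covariances are all true-score covariance, so they carry over unchanged; only the diagonal terms shrink to ρᵢσᵢ².
True-score variance = [0.6²·22.4²·0.82 + 1.2²·24.8²·0.62] + 423.973 = 697.227 + 423.973 = 1121.2.
Reliability = 1121.2 / 1490.26 = 0.752.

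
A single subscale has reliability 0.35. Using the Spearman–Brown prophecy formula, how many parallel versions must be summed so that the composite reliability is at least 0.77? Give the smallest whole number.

k ≥ ρ*(1−ρ₁)/(ρ₁(1−ρ*)) = 0.77·0.65 / (0.35·0.23) = 6.217.
Smallest integer k = 7.

7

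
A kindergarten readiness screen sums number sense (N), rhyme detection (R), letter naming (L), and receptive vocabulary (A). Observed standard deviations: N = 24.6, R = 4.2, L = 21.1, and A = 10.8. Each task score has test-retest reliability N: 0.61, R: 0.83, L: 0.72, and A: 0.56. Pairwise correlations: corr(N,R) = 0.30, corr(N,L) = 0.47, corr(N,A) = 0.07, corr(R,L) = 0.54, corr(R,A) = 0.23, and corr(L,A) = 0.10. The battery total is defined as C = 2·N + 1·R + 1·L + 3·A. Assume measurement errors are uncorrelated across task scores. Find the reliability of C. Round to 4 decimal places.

Var(C) = 2²·24.6² + 4.2² + 21.1² + 3²·10.8² + 2·[2·24.6·4.2·0.30 + 2·24.6·21.1·0.47 + 6·24.6·10.8·0.07 + 4.2·21.1·0.54 + 3·4.2·10.8·0.23 + 3·21.1·10.8·0.10] = 3933.25 + 1618.02 = 5551.27.
With uncorrelated errors the cross-covariances are all true-score covariance, so they carry over unchanged; only the diagonal terms shrink to ρᵢσᵢ².
True-score variance = [2²·24.6²·0.61 + 4.2²·0.83 + 21.1²·0.72 + 3²·10.8²·0.56] + 1618.02 = 2399.65 + 1618.02 = 4017.67.
Reliability = 4017.67 / 5551.27 = 0.7237.

0.7237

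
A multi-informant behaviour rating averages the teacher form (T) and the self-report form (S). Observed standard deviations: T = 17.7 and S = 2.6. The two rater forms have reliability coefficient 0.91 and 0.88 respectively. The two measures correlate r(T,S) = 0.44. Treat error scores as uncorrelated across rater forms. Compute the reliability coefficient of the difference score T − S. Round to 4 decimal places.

Var(T−S) = 17.7² + 2.6² − 2·17.7·2.6·0.44 = 320.05 − 40.4976 = 279.552.
Because errors are independent across components, Cov(Tᵢ,Tⱼ) = Cov(Xᵢ,Xⱼ); the off-diagonal part of the true-score variance is the same as above.
True-score variance = [17.7²·0.91 + 2.6²·0.88] − 40.4976 = 291.043 − 40.4976 = 250.545.
Reliability = 250.545 / 279.552 = 0.8962.

0.8962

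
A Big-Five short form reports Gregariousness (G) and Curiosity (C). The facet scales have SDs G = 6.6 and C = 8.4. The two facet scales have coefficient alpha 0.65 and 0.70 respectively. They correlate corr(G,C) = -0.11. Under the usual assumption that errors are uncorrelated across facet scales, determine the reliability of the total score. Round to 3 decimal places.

0.643

Var(G+C) = 6.6² + 8.4² + 2·[6.6·8.4·(-0.11)] = 114.12 − 12.1968 = 101.923.
Because errors are independent across components, Cov(Tᵢ,Tⱼ) = Cov(Xᵢ,Xⱼ); the off-diagonal part of the true-score variance is the same as above.
True-score variance = [6.6²·0.65 + 8.4²·0.70] − 12.1968 = 77.706 − 12.1968 = 65.5092.
Reliability = 65.5092 / 101.923 = 0.643.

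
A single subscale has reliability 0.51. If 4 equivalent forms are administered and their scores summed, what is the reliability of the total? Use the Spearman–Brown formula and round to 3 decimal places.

ρ_k = kρ / (1 + (k−1)ρ) = 4·0.51 / (1 + 3·0.51) = 2.040 / 2.530 = 0.806.

0.806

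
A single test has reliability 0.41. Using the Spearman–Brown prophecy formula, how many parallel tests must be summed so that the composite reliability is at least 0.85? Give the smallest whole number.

k ≥ ρ*(1−ρ₁)/(ρ₁(1−ρ*)) = 0.85·0.59 / (0.41·0.15) = 8.154.
Smallest integer k = 9.

9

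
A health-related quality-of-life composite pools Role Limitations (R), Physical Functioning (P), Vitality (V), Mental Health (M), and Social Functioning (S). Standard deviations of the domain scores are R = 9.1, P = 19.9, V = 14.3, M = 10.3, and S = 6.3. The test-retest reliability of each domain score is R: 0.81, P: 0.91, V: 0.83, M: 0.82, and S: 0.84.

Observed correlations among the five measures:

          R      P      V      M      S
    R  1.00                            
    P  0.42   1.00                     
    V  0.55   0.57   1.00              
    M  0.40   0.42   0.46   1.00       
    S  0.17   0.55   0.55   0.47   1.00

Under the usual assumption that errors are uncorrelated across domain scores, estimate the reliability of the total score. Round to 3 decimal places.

0.948

Var(R+P+V+M+S) = 9.1² + 19.9² + 14.3² + 10.3² + 6.3² + 2·[9.1·19.9·0.42 + 9.1·14.3·0.55 + 9.1·10.3·0.40 + 9.1·6.3·0.17 + 19.9·14.3·0.57 + 19.9·10.3·0.42 + 19.9·6.3·0.55 + 14.3·10.3·0.46 + 14.3·6.3·0.55 + 10.3·6.3·0.47] = 829.09 + 1319.83 = 2148.92.
Because errors are independent across components, Cov(Tᵢ,Tⱼ) = Cov(Xᵢ,Xⱼ); the off-diagonal part of the true-score variance is the same as above.
True-score variance = [9.1²·0.81 + 19.9²·0.91 + 14.3²·0.83 + 10.3²·0.82 + 6.3²·0.84] + 1319.83 = 717.505 + 1319.83 = 2037.33.
Reliability = 2037.33 / 2148.92 = 0.948.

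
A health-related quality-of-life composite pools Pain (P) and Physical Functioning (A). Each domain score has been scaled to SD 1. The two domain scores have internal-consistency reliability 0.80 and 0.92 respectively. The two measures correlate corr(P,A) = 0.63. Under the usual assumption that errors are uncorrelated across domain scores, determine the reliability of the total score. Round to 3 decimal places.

Var(P+A) = 2 + 2·[0.63] = 2 + 1.26 = 3.26.
With uncorrelated errors the cross-covariances are all true-score covariance, so they carry over unchanged; only the diagonal terms shrink to ρᵢσᵢ².
True-score variance = [0.80 + 0.92] + 1.26 = 1.72 + 1.26 = 2.98.
Reliability = 2.98 / 3.26 = 0.914.

0.914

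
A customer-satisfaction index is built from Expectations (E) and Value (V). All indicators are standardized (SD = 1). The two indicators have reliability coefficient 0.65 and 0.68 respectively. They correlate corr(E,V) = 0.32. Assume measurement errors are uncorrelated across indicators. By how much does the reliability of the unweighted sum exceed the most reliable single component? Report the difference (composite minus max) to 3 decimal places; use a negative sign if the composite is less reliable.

Var(sum) = 2 + 0.64 = 2.64; true-score variance = 1.33 + 0.64 = 1.97; composite reliability = 0.7462.
Max component reliability = 0.6800.
Difference = 0.7462 − 0.6800 = 0.066.

0.066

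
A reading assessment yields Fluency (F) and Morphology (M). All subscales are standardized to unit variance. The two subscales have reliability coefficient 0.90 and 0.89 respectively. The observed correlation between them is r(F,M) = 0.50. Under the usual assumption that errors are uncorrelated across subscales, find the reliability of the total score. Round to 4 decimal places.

0.9300

Var(F+M) = 2 + 2·[0.50] = 2 + 1 = 3.
With uncorrelated errors the cross-covariances are all true-score covariance, so they carry over unchanged; only the diagonal terms shrink to ρᵢσᵢ².
True-score variance = [0.90 + 0.89] + 1 = 1.79 + 1 = 2.79.
Reliability = 2.79 / 3 = 0.9300.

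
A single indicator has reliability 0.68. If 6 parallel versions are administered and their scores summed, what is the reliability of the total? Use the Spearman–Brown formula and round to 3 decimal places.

ρ_k = kρ / (1 + (k−1)ρ) = 6·0.68 / (1 + 5·0.68) = 4.080 / 4.400 = 0.927.

0.927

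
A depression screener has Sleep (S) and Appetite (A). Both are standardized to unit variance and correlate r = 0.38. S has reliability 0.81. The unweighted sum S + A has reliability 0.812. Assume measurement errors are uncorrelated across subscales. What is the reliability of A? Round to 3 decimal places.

0.671

Var(S+A) = 2 + 2·0.38 = 2.760.
True-score variance = ρ_S + ρ_A + 2·0.38, so 0.812 = (0.81 + ρ_A + 0.76) / 2.760.
ρ_A = 0.812·2.760 − 0.81 − 0.76 = 0.671.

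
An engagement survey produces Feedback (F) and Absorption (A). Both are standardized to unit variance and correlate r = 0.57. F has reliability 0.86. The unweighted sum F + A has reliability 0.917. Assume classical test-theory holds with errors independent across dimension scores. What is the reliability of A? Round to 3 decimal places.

0.879

Var(F+A) = 2 + 2·0.57 = 3.140.
True-score variance = ρ_F + ρ_A + 2·0.57, so 0.917 = (0.86 + ρ_A + 1.14) / 3.140.
ρ_A = 0.917·3.140 − 0.86 − 1.14 = 0.879.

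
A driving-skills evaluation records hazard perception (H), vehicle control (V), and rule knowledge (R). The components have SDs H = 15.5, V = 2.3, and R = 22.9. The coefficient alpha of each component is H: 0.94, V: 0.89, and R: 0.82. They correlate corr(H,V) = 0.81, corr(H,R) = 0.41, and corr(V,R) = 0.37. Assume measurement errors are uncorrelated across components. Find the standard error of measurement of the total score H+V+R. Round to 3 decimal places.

Var(total) = 769.95 + 387.788 = 1157.74.
True-score variance = 660.559 + 387.788 = 1048.35, so reliability = 0.9055.
Error variance = 1157.74 − 1048.35 = 109.391; SEM = √109.391 = 10.459.

10.459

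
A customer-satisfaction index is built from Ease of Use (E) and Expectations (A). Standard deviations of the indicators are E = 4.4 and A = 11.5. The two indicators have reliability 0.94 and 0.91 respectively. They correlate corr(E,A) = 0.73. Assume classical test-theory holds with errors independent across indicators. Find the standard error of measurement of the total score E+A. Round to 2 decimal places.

Var(total) = 151.61 + 73.876 = 225.486.
True-score variance = 138.546 + 73.876 = 212.422, so reliability = 0.9421.
Error variance = 225.486 − 212.422 = 13.0641; SEM = √13.0641 = 3.61.

3.61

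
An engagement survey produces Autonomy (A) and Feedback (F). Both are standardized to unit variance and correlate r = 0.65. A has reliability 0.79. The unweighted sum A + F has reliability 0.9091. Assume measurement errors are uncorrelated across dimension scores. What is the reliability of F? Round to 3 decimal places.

0.910

Var(A+F) = 2 + 2·0.65 = 3.300.
True-score variance = ρ_A + ρ_F + 2·0.65, so 0.9091 = (0.79 + ρ_F + 1.30) / 3.300.
ρ_F = 0.9091·3.300 − 0.79 − 1.30 = 0.910.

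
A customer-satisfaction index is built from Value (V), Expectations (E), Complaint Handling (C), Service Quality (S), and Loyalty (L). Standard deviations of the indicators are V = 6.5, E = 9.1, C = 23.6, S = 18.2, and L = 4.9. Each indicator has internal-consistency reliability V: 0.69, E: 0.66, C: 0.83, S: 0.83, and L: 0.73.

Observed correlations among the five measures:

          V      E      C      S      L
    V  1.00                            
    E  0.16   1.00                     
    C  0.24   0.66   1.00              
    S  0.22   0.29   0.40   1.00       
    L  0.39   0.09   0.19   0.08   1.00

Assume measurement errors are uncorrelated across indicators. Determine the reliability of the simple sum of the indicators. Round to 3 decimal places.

0.900

Var(V+E+C+S+L) = 6.5² + 9.1² + 23.6² + 18.2² + 4.9² + 2·[6.5·9.1·0.16 + 6.5·23.6·0.24 + 6.5·18.2·0.22 + 6.5·4.9·0.39 + 9.1·23.6·0.66 + 9.1·18.2·0.29 + 9.1·4.9·0.09 + 23.6·18.2·0.40 + 23.6·4.9·0.19 + 18.2·4.9·0.08] = 1037.27 + 958.852 = 1996.12.
Under uncorrelated errors the observed covariances equal the true-score covariances, so only the own-variance terms attenuate.
True-score variance = [6.5²·0.69 + 9.1²·0.66 + 23.6²·0.83 + 18.2²·0.83 + 4.9²·0.73] + 958.852 = 838.54 + 958.852 = 1797.39.
Reliability = 1797.39 / 1996.12 = 0.900.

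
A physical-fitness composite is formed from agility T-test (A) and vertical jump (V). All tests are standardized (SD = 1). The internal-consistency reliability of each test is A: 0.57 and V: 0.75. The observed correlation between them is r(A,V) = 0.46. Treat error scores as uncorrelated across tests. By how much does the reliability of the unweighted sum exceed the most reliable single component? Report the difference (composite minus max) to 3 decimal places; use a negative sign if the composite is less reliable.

0.017

Var(sum) = 2 + 0.92 = 2.92; true-score variance = 1.32 + 0.92 = 2.24; composite reliability = 0.7671.
Max component reliability = 0.7500.
Difference = 0.7671 − 0.7500 = 0.017.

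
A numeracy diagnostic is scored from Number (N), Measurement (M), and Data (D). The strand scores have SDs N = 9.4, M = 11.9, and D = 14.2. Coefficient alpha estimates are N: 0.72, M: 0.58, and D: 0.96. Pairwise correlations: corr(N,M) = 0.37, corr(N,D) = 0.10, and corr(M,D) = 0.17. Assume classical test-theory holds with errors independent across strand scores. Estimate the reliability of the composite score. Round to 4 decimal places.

Var(N+M+D) = 9.4² + 11.9² + 14.2² + 2·[9.4·11.9·0.37 + 9.4·14.2·0.10 + 11.9·14.2·0.17] = 431.61 + 166.926 = 598.536.
Because errors are independent across components, Cov(Tᵢ,Tⱼ) = Cov(Xᵢ,Xⱼ); the off-diagonal part of the true-score variance is the same as above.
True-score variance = [9.4²·0.72 + 11.9²·0.58 + 14.2²·0.96] + 166.926 = 339.327 + 166.926 = 506.253.
Reliability = 506.253 / 598.536 = 0.8458.

0.8458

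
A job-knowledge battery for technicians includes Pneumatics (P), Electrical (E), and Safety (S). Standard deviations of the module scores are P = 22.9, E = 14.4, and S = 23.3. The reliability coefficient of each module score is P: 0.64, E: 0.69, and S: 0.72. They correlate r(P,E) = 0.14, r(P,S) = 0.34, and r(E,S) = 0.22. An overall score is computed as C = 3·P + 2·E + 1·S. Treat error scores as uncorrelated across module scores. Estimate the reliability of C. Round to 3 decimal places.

0.737

Var(C) = 3²·22.9² + 2²·14.4² + 23.3² + 2·[6·22.9·14.4·0.14 + 3·22.9·23.3·0.34 + 2·14.4·23.3·0.22] = 6092.02 + 1937.74 = 8029.76.
With uncorrelated errors the cross-covariances are all true-score covariance, so they carry over unchanged; only the diagonal terms shrink to ρᵢσᵢ².
True-score variance = [3²·22.9²·0.64 + 2²·14.4²·0.69 + 23.3²·0.72] + 1937.74 = 3983.8 + 1937.74 = 5921.53.
Reliability = 5921.53 / 8029.76 = 0.737.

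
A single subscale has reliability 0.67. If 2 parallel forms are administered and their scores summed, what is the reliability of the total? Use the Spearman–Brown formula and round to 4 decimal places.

ρ_k = kρ / (1 + (k−1)ρ) = 2·0.67 / (1 + 1·0.67) = 1.340 / 1.670 = 0.8024.

0.8024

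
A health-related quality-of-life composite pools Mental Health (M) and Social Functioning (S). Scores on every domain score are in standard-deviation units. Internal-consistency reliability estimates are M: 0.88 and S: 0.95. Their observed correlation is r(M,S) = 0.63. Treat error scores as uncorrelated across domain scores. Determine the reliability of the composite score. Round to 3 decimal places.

0.948

Var(M+S) = 2 + 2·[0.63] = 2 + 1.26 = 3.26.
Under uncorrelated errors the observed covariances equal the true-score covariances, so only the own-variance terms attenuate.
True-score variance = [0.88 + 0.95] + 1.26 = 1.83 + 1.26 = 3.09.
Reliability = 3.09 / 3.26 = 0.948.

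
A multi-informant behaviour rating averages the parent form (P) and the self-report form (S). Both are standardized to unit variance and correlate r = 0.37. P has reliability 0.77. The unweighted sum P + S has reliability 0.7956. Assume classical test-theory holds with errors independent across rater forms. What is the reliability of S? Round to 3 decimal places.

Var(P+S) = 2 + 2·0.37 = 2.740.
True-score variance = ρ_P + ρ_S + 2·0.37, so 0.7956 = (0.77 + ρ_S + 0.74) / 2.740.
ρ_S = 0.7956·2.740 − 0.77 − 0.74 = 0.670.

0.670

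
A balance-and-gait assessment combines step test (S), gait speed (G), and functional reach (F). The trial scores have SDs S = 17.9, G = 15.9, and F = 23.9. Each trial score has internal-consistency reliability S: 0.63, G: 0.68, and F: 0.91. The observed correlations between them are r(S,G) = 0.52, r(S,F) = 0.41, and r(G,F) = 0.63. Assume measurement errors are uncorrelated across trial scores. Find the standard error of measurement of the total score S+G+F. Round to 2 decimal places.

15.84

Var(total) = 1144.43 + 1125.61 = 2270.04.
True-score variance = 893.57 + 1125.61 = 2019.18, so reliability = 0.8895.
Error variance = 2270.04 − 2019.18 = 250.86; SEM = √250.86 = 15.84.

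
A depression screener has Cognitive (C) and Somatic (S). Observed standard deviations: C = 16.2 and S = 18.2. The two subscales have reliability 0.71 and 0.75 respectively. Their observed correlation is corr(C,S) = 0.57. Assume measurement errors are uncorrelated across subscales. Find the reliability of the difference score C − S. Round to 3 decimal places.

0.383

Var(C−S) = 16.2² + 18.2² − 2·16.2·18.2·0.57 = 593.68 − 336.118 = 257.562.
With uncorrelated errors the cross-covariances are all true-score covariance, so they carry over unchanged; only the diagonal terms shrink to ρᵢσᵢ².
True-score variance = [16.2²·0.71 + 18.2²·0.75] − 336.118 = 434.762 − 336.118 = 98.6448.
Reliability = 98.6448 / 257.562 = 0.383.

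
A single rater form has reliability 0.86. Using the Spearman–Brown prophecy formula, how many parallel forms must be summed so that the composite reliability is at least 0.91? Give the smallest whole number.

k ≥ ρ*(1−ρ₁)/(ρ₁(1−ρ*)) = 0.91·0.14 / (0.86·0.09) = 1.646.
Smallest integer k = 2.

2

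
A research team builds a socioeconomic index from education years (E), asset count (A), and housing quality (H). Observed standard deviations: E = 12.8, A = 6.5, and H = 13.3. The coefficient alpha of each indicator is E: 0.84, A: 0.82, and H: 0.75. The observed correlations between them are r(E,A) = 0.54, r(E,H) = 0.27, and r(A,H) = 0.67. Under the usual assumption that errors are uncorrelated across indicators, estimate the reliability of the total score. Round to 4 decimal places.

0.8853

Var(E+A+H) = 12.8² + 6.5² + 13.3² + 2·[12.8·6.5·0.54 + 12.8·13.3·0.27 + 6.5·13.3·0.67] = 382.98 + 297.629 = 680.609.
Because errors are independent across components, Cov(Tᵢ,Tⱼ) = Cov(Xᵢ,Xⱼ); the off-diagonal part of the true-score variance is the same as above.
True-score variance = [12.8²·0.84 + 6.5²·0.82 + 13.3²·0.75] + 297.629 = 304.938 + 297.629 = 602.567.
Reliability = 602.567 / 680.609 = 0.8853.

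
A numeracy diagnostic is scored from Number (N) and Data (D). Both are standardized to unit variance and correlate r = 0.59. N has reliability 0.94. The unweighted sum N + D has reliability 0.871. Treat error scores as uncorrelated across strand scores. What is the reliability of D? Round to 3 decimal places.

0.650

Var(N+D) = 2 + 2·0.59 = 3.180.
True-score variance = ρ_N + ρ_D + 2·0.59, so 0.871 = (0.94 + ρ_D + 1.18) / 3.180.
ρ_D = 0.871·3.180 − 0.94 − 1.18 = 0.650.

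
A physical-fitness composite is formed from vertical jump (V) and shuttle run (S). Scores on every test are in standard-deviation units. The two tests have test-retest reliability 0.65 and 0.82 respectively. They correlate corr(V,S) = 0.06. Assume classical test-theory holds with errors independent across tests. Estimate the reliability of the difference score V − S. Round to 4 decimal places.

Var(V−S) = 1 + 1 − 2·0.06 = 2 − 0.12 = 1.88.
Because errors are independent across components, Cov(Tᵢ,Tⱼ) = Cov(Xᵢ,Xⱼ); the off-diagonal part of the true-score variance is the same as above.
True-score variance = [0.65 + 0.82] − 0.12 = 1.47 − 0.12 = 1.35.
Reliability = 1.35 / 1.88 = 0.7181.

0.7181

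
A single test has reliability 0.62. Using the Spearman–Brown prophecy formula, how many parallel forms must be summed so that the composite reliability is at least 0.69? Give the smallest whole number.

k ≥ ρ*(1−ρ₁)/(ρ₁(1−ρ*)) = 0.69·0.38 / (0.62·0.31) = 1.364.
Smallest integer k = 2.

2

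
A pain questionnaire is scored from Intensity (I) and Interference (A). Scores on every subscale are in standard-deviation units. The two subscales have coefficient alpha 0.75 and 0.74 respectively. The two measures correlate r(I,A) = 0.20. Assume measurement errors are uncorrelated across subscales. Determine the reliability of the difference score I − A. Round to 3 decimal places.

0.681

Var(I−A) = 1 + 1 − 2·0.20 = 2 − 0.4 = 1.6.
With uncorrelated errors the cross-covariances are all true-score covariance, so they carry over unchanged; only the diagonal terms shrink to ρᵢσᵢ².
True-score variance = [0.75 + 0.74] − 0.4 = 1.49 − 0.4 = 1.09.
Reliability = 1.09 / 1.6 = 0.681.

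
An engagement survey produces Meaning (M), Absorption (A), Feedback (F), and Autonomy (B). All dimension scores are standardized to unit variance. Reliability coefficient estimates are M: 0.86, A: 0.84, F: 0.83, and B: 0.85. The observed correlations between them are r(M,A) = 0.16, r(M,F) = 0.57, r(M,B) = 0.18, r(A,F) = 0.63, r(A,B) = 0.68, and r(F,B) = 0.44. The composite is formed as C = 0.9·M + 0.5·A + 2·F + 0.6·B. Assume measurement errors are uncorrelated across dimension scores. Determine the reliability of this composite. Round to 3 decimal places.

Var(C) = 0.9² + 0.5² + 2² + 0.6² + 2·[0.45·0.16 + 1.8·0.57 + 0.54·0.18 + 0.63 + 0.3·0.68 + 1.2·0.44] = 5.42 + 5.1144 = 10.5344.
Under uncorrelated errors the observed covariances equal the true-score covariances, so only the own-variance terms attenuate.
True-score variance = [0.9²·0.86 + 0.5²·0.84 + 2²·0.83 + 0.6²·0.85] + 5.1144 = 4.5326 + 5.1144 = 9.647.
Reliability = 9.647 / 10.5344 = 0.916.

0.916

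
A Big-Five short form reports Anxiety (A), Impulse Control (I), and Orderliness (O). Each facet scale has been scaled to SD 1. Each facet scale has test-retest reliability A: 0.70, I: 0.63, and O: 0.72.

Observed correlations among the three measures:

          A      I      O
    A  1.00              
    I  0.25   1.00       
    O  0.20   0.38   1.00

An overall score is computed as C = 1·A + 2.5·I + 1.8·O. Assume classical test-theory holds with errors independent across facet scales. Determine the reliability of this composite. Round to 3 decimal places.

Var(C) = 1 + 2.5² + 1.8² + 2·[2.5·0.25 + 1.8·0.20 + 4.5·0.38] = 10.49 + 5.39 = 15.88.
With uncorrelated errors the cross-covariances are all true-score covariance, so they carry over unchanged; only the diagonal terms shrink to ρᵢσᵢ².
True-score variance = [0.70 + 2.5²·0.63 + 1.8²·0.72] + 5.39 = 6.9703 + 5.39 = 12.3603.
Reliability = 12.3603 / 15.88 = 0.778.

0.778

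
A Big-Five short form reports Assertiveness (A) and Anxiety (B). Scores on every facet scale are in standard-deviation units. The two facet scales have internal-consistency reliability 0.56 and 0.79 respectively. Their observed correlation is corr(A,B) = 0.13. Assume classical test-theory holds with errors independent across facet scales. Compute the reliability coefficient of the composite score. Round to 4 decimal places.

Var(A+B) = 2 + 2·[0.13] = 2 + 0.26 = 2.26.
With uncorrelated errors the cross-covariances are all true-score covariance, so they carry over unchanged; only the diagonal terms shrink to ρᵢσᵢ².
True-score variance = [0.56 + 0.79] + 0.26 = 1.35 + 0.26 = 1.61.
Reliability = 1.61 / 2.26 = 0.7124.

0.7124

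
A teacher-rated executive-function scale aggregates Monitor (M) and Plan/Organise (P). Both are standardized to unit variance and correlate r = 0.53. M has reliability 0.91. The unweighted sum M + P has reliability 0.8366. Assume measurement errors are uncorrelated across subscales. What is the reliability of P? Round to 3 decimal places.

Var(M+P) = 2 + 2·0.53 = 3.060.
True-score variance = ρ_M + ρ_P + 2·0.53, so 0.8366 = (0.91 + ρ_P + 1.06) / 3.060.
ρ_P = 0.8366·3.060 − 0.91 − 1.06 = 0.590.

0.590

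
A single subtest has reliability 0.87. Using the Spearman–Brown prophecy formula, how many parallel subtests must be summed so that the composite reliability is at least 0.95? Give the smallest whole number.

3

k ≥ ρ*(1−ρ₁)/(ρ₁(1−ρ*)) = 0.95·0.13 / (0.87·0.05) = 2.839.
Smallest integer k = 3.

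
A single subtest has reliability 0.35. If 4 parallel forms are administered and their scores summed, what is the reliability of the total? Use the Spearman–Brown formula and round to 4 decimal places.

0.6829

ρ_k = kρ / (1 + (k−1)ρ) = 4·0.35 / (1 + 3·0.35) = 1.400 / 2.050 = 0.6829.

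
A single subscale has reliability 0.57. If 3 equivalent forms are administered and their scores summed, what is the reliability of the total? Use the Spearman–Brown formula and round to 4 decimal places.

ρ_k = kρ / (1 + (k−1)ρ) = 3·0.57 / (1 + 2·0.57) = 1.710 / 2.140 = 0.7991.

0.7991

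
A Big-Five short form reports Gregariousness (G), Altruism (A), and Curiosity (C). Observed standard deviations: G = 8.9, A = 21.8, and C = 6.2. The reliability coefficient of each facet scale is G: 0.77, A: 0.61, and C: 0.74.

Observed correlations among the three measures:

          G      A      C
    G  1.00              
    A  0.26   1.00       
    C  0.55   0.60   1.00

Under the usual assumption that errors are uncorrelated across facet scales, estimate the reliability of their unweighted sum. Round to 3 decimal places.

Var(G+A+C) = 8.9² + 21.8² + 6.2² + 2·[8.9·21.8·0.26 + 8.9·6.2·0.55 + 21.8·6.2·0.60] = 592.89 + 323.78 = 916.67.
Because errors are independent across components, Cov(Tᵢ,Tⱼ) = Cov(Xᵢ,Xⱼ); the off-diagonal part of the true-score variance is the same as above.
True-score variance = [8.9²·0.77 + 21.8²·0.61 + 6.2²·0.74] + 323.78 = 379.334 + 323.78 = 703.114.
Reliability = 703.114 / 916.67 = 0.767.

0.767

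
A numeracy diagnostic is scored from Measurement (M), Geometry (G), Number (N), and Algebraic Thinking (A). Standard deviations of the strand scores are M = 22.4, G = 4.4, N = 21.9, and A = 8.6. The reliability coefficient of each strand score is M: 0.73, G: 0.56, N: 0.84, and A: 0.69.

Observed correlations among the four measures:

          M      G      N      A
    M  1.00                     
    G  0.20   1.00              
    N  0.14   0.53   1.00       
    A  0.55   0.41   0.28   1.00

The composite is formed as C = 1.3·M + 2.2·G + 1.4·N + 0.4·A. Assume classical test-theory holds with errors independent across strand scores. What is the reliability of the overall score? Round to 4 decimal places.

Var(C) = 1.3²·22.4² + 2.2²·4.4² + 1.4²·21.9² + 0.4²·8.6² + 2·[2.86·22.4·4.4·0.20 + 1.82·22.4·21.9·0.14 + 0.52·22.4·8.6·0.55 + 3.08·4.4·21.9·0.53 + 0.88·4.4·8.6·0.41 + 0.56·21.9·8.6·0.28] = 1893.55 + 873.897 = 2767.44.
Under uncorrelated errors the observed covariances equal the true-score covariances, so only the own-variance terms attenuate.
True-score variance = [1.3²·22.4²·0.73 + 2.2²·4.4²·0.56 + 1.4²·21.9²·0.84 + 0.4²·8.6²·0.69] + 873.897 = 1469.29 + 873.897 = 2343.19.
Reliability = 2343.19 / 2767.44 = 0.8467.

0.8467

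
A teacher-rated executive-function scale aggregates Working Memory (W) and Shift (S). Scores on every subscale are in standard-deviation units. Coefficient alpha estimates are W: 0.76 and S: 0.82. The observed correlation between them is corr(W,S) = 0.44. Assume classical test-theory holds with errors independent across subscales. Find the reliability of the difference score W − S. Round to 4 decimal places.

0.6250

Var(W−S) = 1 + 1 − 2·0.44 = 2 − 0.88 = 1.12.
With uncorrelated errors the cross-covariances are all true-score covariance, so they carry over unchanged; only the diagonal terms shrink to ρᵢσᵢ².
True-score variance = [0.76 + 0.82] − 0.88 = 1.58 − 0.88 = 0.7.
Reliability = 0.7 / 1.12 = 0.6250.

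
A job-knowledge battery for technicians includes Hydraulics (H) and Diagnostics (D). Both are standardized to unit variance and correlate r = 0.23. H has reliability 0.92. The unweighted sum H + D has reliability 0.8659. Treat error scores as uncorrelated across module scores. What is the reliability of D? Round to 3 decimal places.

Var(H+D) = 2 + 2·0.23 = 2.460.
True-score variance = ρ_H + ρ_D + 2·0.23, so 0.8659 = (0.92 + ρ_D + 0.46) / 2.460.
ρ_D = 0.8659·2.460 − 0.92 − 0.46 = 0.750.

0.750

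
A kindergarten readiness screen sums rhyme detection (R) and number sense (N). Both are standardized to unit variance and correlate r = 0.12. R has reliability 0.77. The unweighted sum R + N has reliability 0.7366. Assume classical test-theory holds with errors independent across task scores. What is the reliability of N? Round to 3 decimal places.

0.640

Var(R+N) = 2 + 2·0.12 = 2.240.
True-score variance = ρ_R + ρ_N + 2·0.12, so 0.7366 = (0.77 + ρ_N + 0.24) / 2.240.
ρ_N = 0.7366·2.240 − 0.77 − 0.24 = 0.640.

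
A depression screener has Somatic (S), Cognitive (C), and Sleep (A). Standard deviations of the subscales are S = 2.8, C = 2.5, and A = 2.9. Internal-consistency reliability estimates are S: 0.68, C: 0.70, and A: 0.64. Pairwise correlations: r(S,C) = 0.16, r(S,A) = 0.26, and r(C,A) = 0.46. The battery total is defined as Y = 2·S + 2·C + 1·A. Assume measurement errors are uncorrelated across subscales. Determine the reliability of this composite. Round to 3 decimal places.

0.785

Var(Y) = 2²·2.8² + 2²·2.5² + 2.9² + 2·[4·2.8·2.5·0.16 + 2·2.8·2.9·0.26 + 2·2.5·2.9·0.46] = 64.77 + 30.7448 = 95.5148.
Under uncorrelated errors the observed covariances equal the true-score covariances, so only the own-variance terms attenuate.
True-score variance = [2²·2.8²·0.68 + 2²·2.5²·0.70 + 2.9²·0.64] + 30.7448 = 44.2072 + 30.7448 = 74.952.
Reliability = 74.952 / 95.5148 = 0.785.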